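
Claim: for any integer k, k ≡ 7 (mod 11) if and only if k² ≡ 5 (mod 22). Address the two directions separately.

(→) This fails: take k = 18. Then 18 ≡ 7 (mod 11), but 18² = 324 ≡ 16 (mod 22), not 5.

(←) This fails: take k = 15. Then 15² = 225 ≡ 5 (mod 22), yet 15 ≡ 4 (mod 11), not 7.

Both directions fail.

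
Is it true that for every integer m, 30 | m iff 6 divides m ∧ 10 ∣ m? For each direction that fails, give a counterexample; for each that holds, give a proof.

Both implications hold.

Converse. Suppose 6 ∣ m and 10 ∣ m. Any common multiple of 6 and 10 is a multiple of their lcm; here lcm(6, 10) = 6·10/gcd(6, 10) = 60/2 = 30, so 30 ∣ m.

Forward direction. If 30 ∣ m, write m = 30q. Since 30 = 5·6, m = 6·(5q), so 6 ∣ m; and since 30 = 3·10, m = 10·(3q), so 10 ∣ m.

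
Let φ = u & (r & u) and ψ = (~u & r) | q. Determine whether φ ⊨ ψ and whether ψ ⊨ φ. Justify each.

(→) This fails. Under u = T, q = F, r = T, the left side is true but the right side is false.

(←) This fails. Under u = F, q = T, r = F, the left side is false but the right side is true.

Neither direction holds.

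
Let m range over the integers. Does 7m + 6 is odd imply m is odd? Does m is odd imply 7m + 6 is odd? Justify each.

Forward direction. Suppose 7m + 6 is odd. Since 7 is odd, 7m and m have the same parity, so 7m + 6 ≡ m + 6 (mod 2). As 6 is even, 7m + 6 is odd exactly when m is odd. Thus m is odd.

Converse. Suppose m is odd; write m = 2j + 1. Then 7m + 6 = 7·(2j + 1) + 6 = 2·7j + 13, which is odd.

Both directions hold; the statement is true.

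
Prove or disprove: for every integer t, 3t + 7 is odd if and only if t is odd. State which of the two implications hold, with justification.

Forward direction. This fails: t = 4 gives 3t + 7 = 19, which is odd, but 4 is even, not odd.

Converse. This also fails: t = 7 is odd, but 3t + 7 = 28 is even, not odd.

Neither implication holds.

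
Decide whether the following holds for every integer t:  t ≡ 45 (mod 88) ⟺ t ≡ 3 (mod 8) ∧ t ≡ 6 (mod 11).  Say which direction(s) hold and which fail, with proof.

Neither direction holds.

(→) This fails: t = 45 gives 45 ≡ 45 (mod 88) but 45 ≡ 5 (mod 8), so the conjunction on the right does not hold.

(←) This fails: t = 83 satisfies both congruences on the right (83 ≡ 3 mod 8 and 83 ≡ 6 mod 11) yet 83 ≡ 83 (mod 88), not 45.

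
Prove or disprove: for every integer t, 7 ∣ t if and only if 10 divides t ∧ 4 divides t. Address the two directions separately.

Both directions fail.

(⟹) This fails: take t = 7. Certainly 7 ∣ 7, but 10 ∤ 7.

(⟸) This fails: take t = 20. Both 10 ∣ 20 and 4 ∣ 20, yet 20 is not a multiple of 7 (since 20 = 2·7 + 6), so 7 ∤ 20.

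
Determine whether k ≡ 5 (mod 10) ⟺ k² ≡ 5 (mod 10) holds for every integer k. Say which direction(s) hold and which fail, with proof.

Both directions hold.

(⟹) Suppose k ≡ 5 (mod 10). Write k = 10j + 5. Then (10j + 5)² = 100j² + 100j + 25 = 10(10j² + 10j + 2) + 5, so k² ≡ 5 (mod 10).

(⟸) Conversely, suppose k² ≡ 5 (mod 10). The only residue r in {0, …, 9} with r² ≡ 5 (mod 10) is r = 5, so k ≡ 5 (mod 10).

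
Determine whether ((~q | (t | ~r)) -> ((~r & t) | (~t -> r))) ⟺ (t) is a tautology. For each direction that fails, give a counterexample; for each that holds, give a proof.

Only the converse holds.

(←) Assume the antecedent. If r is true, the consequent reduces to true regardless of the other variables. If r is false, the antecedent forces (r = F, q = F, t = T) or (r = F, q = T, t = T), and the consequent holds there. Either way the consequent holds.

(→) This fails. Under r = T, q = F, t = F, the left side is true but the right side is false.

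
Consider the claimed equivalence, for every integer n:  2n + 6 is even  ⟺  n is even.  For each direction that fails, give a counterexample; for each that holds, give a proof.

Converse. Suppose n is even. Since 2 is even, 2n is even for every n, so 2n + 6 has the same parity as 6, which is even. Hence 2n + 6 is even.

Forward direction. This fails: take n = 3. Then 2n + 6 = 12, which is even, yet n = 3 is odd, not even.

Only the reverse direction holds.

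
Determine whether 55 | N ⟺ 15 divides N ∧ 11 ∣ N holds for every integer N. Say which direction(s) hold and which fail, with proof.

(←) Suppose 15 ∣ N and 11 ∣ N. Any common multiple of 15 and 11 is a multiple of their lcm; here gcd(15, 11) = 1, so lcm(15, 11) = 15·11 = 165, so 165 ∣ N. Since 55 ∣ 165, it follows that 55 ∣ N.

(→) This fails: take N = 55. Certainly 55 ∣ 55, but 15 ∤ 55.

Only the reverse direction holds.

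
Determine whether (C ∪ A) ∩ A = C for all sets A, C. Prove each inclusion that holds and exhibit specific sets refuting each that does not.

Both inclusions fail.

Forward inclusion. This inclusion fails. Take A = {1}, C = ∅; then 1 ∈ (C ∪ A) ∩ A but 1 ∉ C.

Reverse inclusion. This inclusion fails. Take A = ∅, C = {1}; then 1 ∈ C but 1 ∉ (C ∪ A) ∩ A.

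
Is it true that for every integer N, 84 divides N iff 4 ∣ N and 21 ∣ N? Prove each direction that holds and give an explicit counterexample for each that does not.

Converse. Suppose 4 ∣ N and 21 ∣ N. Any common multiple of 4 and 21 is a multiple of their lcm; here gcd(4, 21) = 1, so lcm(4, 21) = 4·21 = 84, so 84 ∣ N.

Forward direction. If 84 ∣ N, write N = 84q. Since 84 = 21·4, N = 4·(21q), so 4 ∣ N; and since 84 = 4·21, N = 21·(4q), so 21 ∣ N.

The biconditional holds.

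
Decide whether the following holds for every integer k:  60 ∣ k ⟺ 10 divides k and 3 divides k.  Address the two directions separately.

(→) If 60 ∣ k, write k = 60q. Since 60 = 6·10, k = 10·(6q), so 10 ∣ k; and since 60 = 20·3, k = 3·(20q), so 3 ∣ k.

(←) This fails: take k = 30. Both 10 ∣ 30 and 3 ∣ 30, yet 30 is not a multiple of 60 (since 30 = 0·60 + 30), so 60 ∤ 30.

(⇒) holds; (⇐) fails.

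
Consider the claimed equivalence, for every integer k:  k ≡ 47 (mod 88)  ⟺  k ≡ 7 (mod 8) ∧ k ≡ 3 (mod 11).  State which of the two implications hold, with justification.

Both directions hold; the statement is true.

[⇐] If k ≡ 7 (mod 8) and k ≡ 3 (mod 11), then by the Chinese remainder theorem k ≡ 47 (mod 88). This is exactly k ≡ 47 (mod 88).

[⇒] Suppose k ≡ 47 (mod 88); write k = 88j + 47. Since 8 ∣ 88, reducing mod 8 gives k ≡ 47 ≡ 7 (mod 8); since 11 ∣ 88, reducing mod 11 gives k ≡ 47 ≡ 3 (mod 11).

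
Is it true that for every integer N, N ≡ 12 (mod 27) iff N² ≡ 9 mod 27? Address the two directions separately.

[⇒] Suppose N ≡ 12 (mod 27). Write N = 27j + 12. Then (27j + 12)² = 729j² + 648j + 144 = 27(27j² + 24j + 5) + 9, so N² ≡ 9 (mod 27).

[⇐] This fails: take N = 3. Then 3² = 9 ≡ 9 (mod 27), yet 3 ≡ 3 (mod 27), not 12.

Only the forward direction holds.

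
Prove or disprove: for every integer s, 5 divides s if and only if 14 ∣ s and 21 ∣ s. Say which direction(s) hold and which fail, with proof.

Forward direction. This fails: take s = 5. Certainly 5 ∣ 5, but 14 ∤ 5.

Converse. This fails: take s = 42. Both 14 ∣ 42 and 21 ∣ 42, yet 42 is not a multiple of 5 (since 42 = 8·5 + 2), so 5 ∤ 42.

Both directions fail.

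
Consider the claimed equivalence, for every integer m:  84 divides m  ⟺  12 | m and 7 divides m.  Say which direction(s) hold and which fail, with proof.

The biconditional holds.

Converse. Suppose 12 ∣ m and 7 ∣ m. Any common multiple of 12 and 7 is a multiple of their lcm; here gcd(12, 7) = 1, so lcm(12, 7) = 12·7 = 84, so 84 ∣ m.

Forward direction. If 84 ∣ m, write m = 84q. Since 84 = 7·12, m = 12·(7q), so 12 ∣ m; and since 84 = 12·7, m = 7·(12q), so 7 ∣ m.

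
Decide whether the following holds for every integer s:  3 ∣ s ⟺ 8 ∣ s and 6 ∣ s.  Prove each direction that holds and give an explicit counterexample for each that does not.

Only the reverse direction holds.

Forward direction. This fails: take s = 3. Certainly 3 ∣ 3, but 8 ∤ 3.

Converse. Suppose 8 ∣ s and 6 ∣ s. Any common multiple of 8 and 6 is a multiple of their lcm; here lcm(8, 6) = 8·6/gcd(8, 6) = 48/2 = 24, so 24 ∣ s. Since 3 ∣ 24, it follows that 3 ∣ s.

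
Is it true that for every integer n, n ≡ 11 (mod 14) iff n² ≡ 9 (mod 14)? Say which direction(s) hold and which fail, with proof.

Forward direction. Suppose n ≡ 11 (mod 14). Write n = 14j + 11. Then (14j + 11)² = 196j² + 308j + 121 = 14(14j² + 22j + 8) + 9, so n² ≡ 9 (mod 14).

Converse. This fails: take n = 3. Then 3² = 9 ≡ 9 (mod 14), yet 3 ≡ 3 (mod 14), not 11.

Only the forward direction holds.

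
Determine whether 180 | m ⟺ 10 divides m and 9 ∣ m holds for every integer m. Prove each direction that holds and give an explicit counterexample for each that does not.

Only the forward implication holds.

[⇒] If 180 ∣ m, write m = 180q. Since 180 = 18·10, m = 10·(18q), so 10 ∣ m; and since 180 = 20·9, m = 9·(20q), so 9 ∣ m.

[⇐] This fails: take m = 90. Both 10 ∣ 90 and 9 ∣ 90, yet 90 is not a multiple of 180 (since 90 = 0·180 + 90), so 180 ∤ 90.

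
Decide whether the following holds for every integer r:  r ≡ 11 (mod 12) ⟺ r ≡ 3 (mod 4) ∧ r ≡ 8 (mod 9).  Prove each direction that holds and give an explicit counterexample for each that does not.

Only the reverse direction holds.

(→) This fails: r = 11 gives 11 ≡ 11 (mod 12) but 11 ≡ 2 (mod 9), so the conjunction on the right does not hold.

(←) Conversely, if r ≡ 3 (mod 4) and r ≡ 8 (mod 9), then by the Chinese remainder theorem r ≡ 35 (mod 36). Since 35 ≡ 11 (mod 12) and 12 ∣ 36, we get r ≡ 11 (mod 12).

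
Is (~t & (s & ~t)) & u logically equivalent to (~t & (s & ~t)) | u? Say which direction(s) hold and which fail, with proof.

[⇒] Assume the antecedent. If u is true, (~t & (s & ~t)) | u reduces to true regardless of the other variables. If u is false, the antecedent cannot hold. Either way (~t & (s & ~t)) | u holds.

[⇐] This fails. Under u = T, s = F, t = F, the left side is false but the right side is true.

Only the forward implication holds.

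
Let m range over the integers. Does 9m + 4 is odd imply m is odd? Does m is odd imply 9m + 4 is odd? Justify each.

Equivalent; both directions hold.

[⇒] Suppose 9m + 4 is odd. Since 9 is odd, 9m and m have the same parity, so 9m + 4 ≡ m + 4 (mod 2). As 4 is even, 9m + 4 is odd exactly when m is odd. Thus m is odd.

[⇐] Conversely, suppose m is odd; write m = 2j + 1. Then 9m + 4 = 9·(2j + 1) + 4 = 2·9j + 13, which is odd.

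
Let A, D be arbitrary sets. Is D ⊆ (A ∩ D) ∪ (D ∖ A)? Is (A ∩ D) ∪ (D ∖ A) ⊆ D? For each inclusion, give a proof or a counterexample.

The two sets are equal.

(⟹) Let x ∈ D. Then either x ∈ D and x ∉ A; or x ∈ A ∩ D. In each case x ∈ (A ∩ D) ∪ (D ∖ A), so D ⊆ (A ∩ D) ∪ (D ∖ A).

(⟸) Let x ∈ (A ∩ D) ∪ (D ∖ A). Then either x ∈ D and x ∉ A; or x ∈ A ∩ D. In each case x ∈ D, so (A ∩ D) ∪ (D ∖ A) ⊆ D.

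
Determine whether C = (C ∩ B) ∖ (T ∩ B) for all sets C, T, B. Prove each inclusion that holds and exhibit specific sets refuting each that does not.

Forward inclusion. This inclusion fails. Take C = {1}, T = ∅, B = ∅; then 1 ∈ C but 1 ∉ (C ∩ B) ∖ (T ∩ B).

Reverse inclusion. Let x ∈ (C ∩ B) ∖ (T ∩ B). Then x ∈ C ∩ B and x ∉ T, from which x ∈ C.

Only the reverse inclusion holds.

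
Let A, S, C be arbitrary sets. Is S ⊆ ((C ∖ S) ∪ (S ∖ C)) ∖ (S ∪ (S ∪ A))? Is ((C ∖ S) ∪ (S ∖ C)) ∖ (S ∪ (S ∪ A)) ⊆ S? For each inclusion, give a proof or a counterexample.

(⟹) This inclusion fails. Take A = ∅, S = {1}, C = ∅; then 1 ∈ S but 1 ∉ ((C ∖ S) ∪ (S ∖ C)) ∖ (S ∪ (S ∪ A)).

(⟸) This inclusion fails. Take A = ∅, S = ∅, C = {1}; then 1 ∈ ((C ∖ S) ∪ (S ∖ C)) ∖ (S ∪ (S ∪ A)) but 1 ∉ S.

Both inclusions fail.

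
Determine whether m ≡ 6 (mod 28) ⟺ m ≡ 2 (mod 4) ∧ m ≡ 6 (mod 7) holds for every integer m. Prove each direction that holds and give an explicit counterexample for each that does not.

Both directions hold; the statement is true.

[⇒] Suppose m ≡ 6 (mod 28); write m = 28j + 6. Since 4 ∣ 28, reducing mod 4 gives m ≡ 6 ≡ 2 (mod 4); since 7 ∣ 28, reducing mod 7 gives m ≡ 6 (mod 7).

[⇐] Conversely, if m ≡ 2 (mod 4) and m ≡ 6 (mod 7), then by the Chinese remainder theorem m ≡ 6 (mod 28). This is exactly m ≡ 6 (mod 28).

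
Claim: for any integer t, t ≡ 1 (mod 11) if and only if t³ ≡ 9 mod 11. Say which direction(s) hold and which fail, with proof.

Both directions fail.

(⟹) This fails: take t = 1. Then 1 ≡ 1 (mod 11), but 1³ = 1 ≡ 1 (mod 11), not 9.

(⟸) This fails: take t = 4. Then 4³ = 64 ≡ 9 (mod 11), yet 4 ≡ 4 (mod 11), not 1.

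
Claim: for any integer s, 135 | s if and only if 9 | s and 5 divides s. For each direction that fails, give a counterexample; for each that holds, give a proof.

(⇒) holds; (⇐) fails.

[⇒] If 135 ∣ s, write s = 135q. Since 135 = 15·9, s = 9·(15q), so 9 ∣ s; and since 135 = 27·5, s = 5·(27q), so 5 ∣ s.

[⇐] This fails: take s = 45. Both 9 ∣ 45 and 5 ∣ 45, yet 45 is not a multiple of 135 (since 45 = 0·135 + 45), so 135 ∤ 45.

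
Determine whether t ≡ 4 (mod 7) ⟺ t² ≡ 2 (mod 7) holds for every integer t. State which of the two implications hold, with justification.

(→) Suppose t ≡ 4 (mod 7). Write t = 7j + 4. Then (7j + 4)² = 49j² + 56j + 16 = 7(7j² + 8j + 2) + 2, so t² ≡ 2 (mod 7).

(←) This fails: take t = 3. Then 3² = 9 ≡ 2 (mod 7), yet 3 ≡ 3 (mod 7), not 4.

The forward direction holds; the converse fails.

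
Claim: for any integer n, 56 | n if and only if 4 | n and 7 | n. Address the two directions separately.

Only the forward direction holds.

(⟹) If 56 ∣ n, write n = 56q. Since 56 = 14·4, n = 4·(14q), so 4 ∣ n; and since 56 = 8·7, n = 7·(8q), so 7 ∣ n.

(⟸) This fails: take n = 28. Both 4 ∣ 28 and 7 ∣ 28, yet 28 is not a multiple of 56 (since 28 = 0·56 + 28), so 56 ∤ 28.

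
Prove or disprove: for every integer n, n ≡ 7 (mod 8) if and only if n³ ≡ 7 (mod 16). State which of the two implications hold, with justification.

(⇒) fails; (⇐) holds.

[⇒] This fails: take n = 15. Then 15 ≡ 7 (mod 8), but 15³ = 3375 ≡ 15 (mod 16), not 7.

[⇐] Conversely, the residues r modulo 16 with r³ ≡ 7 (mod 16) are exactly {7}, and each is ≡ 7 (mod 8).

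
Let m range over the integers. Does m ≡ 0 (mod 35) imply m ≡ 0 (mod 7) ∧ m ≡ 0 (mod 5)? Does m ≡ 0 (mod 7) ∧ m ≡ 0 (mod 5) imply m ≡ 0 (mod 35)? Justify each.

[⇒] Suppose m ≡ 0 (mod 35); write m = 35j + 0. Since 7 ∣ 35, reducing mod 7 gives m ≡ 0 (mod 7); since 5 ∣ 35, reducing mod 5 gives m ≡ 0 (mod 5).

[⇐] Conversely, if m ≡ 0 (mod 7) and m ≡ 0 (mod 5), then by the Chinese remainder theorem m ≡ 0 (mod 35). This is exactly m ≡ 0 (mod 35).

Equivalent; both directions hold.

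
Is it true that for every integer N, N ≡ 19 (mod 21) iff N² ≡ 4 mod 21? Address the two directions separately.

(⇒) holds; (⇐) fails.

(→) Suppose N ≡ 19 (mod 21). Write N = 21j + 19. Then (21j + 19)² = 441j² + 798j + 361 = 21(21j² + 38j + 17) + 4, so N² ≡ 4 (mod 21).

(←) This fails: take N = 2. Then 2² = 4 ≡ 4 (mod 21), yet 2 ≡ 2 (mod 21), not 19.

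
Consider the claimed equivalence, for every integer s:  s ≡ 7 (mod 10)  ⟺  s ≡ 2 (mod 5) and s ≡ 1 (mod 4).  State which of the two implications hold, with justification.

(⇒) This fails: s = 7 gives 7 ≡ 7 (mod 10) but 7 ≡ 3 (mod 4), so the conjunction on the right does not hold.

(⇐) Conversely, if s ≡ 2 (mod 5) and s ≡ 1 (mod 4), then by the Chinese remainder theorem s ≡ 17 (mod 20). Since 17 ≡ 7 (mod 10) and 10 ∣ 20, we get s ≡ 7 (mod 10).

(⇒) fails; (⇐) holds.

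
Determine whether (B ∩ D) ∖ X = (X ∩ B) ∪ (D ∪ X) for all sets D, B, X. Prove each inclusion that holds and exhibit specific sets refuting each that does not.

Forward inclusion. Let x ∈ (B ∩ D) ∖ X. Then x ∈ D ∩ B and x ∉ X, from which x ∈ (X ∩ B) ∪ (D ∪ X).

Reverse inclusion. This inclusion fails. Take D = {1}, B = ∅, X = ∅; then 1 ∈ (X ∩ B) ∪ (D ∪ X) but 1 ∉ (B ∩ D) ∖ X.

The sets are not equal: only the forward inclusion holds.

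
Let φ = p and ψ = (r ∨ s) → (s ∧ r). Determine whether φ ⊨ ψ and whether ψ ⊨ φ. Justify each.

(⟹) This fails. Under s = T, p = T, r = F, the left side is true but the right side is false.

(⟸) This fails. Under s = F, p = F, r = F, the left side is false but the right side is true.

Neither direction holds.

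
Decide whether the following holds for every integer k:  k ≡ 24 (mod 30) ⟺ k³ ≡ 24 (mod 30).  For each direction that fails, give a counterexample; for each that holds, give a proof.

Both directions hold; the statement is true.

Forward direction. Suppose k ≡ 24 (mod 30). Write k = 30j + 24. Then (30j + 24)³ = 27000j³ + 64800j² + 51840j + 13824 = 30(900j³ + 2160j² + 1728j + 460) + 24, so k³ ≡ 24 (mod 30).

Converse. Suppose k³ ≡ 24 (mod 30). The only residue r in {0, …, 29} with r³ ≡ 24 (mod 30) is r = 24, so k ≡ 24 (mod 30).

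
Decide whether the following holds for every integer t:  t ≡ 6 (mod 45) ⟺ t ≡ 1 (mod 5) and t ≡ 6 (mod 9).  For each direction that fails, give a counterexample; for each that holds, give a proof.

Equivalent; both directions hold.

Forward direction. Suppose t ≡ 6 (mod 45); write t = 45j + 6. Since 5 ∣ 45, reducing mod 5 gives t ≡ 6 ≡ 1 (mod 5); since 9 ∣ 45, reducing mod 9 gives t ≡ 6 (mod 9).

Converse. If t ≡ 1 (mod 5) and t ≡ 6 (mod 9), then by the Chinese remainder theorem t ≡ 6 (mod 45). This is exactly t ≡ 6 (mod 45).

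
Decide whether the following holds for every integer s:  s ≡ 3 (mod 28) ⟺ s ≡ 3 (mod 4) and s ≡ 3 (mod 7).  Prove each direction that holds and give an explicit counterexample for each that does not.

Forward direction. Suppose s ≡ 3 (mod 28); write s = 28j + 3. Since 4 ∣ 28, reducing mod 4 gives s ≡ 3 (mod 4); since 7 ∣ 28, reducing mod 7 gives s ≡ 3 (mod 7).

Converse. If s ≡ 3 (mod 4) and s ≡ 3 (mod 7), then by the Chinese remainder theorem s ≡ 3 (mod 28). This is exactly s ≡ 3 (mod 28).

Both directions hold.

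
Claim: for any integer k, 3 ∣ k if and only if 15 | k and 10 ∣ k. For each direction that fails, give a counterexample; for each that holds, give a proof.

Forward direction. This fails: take k = 3. Certainly 3 ∣ 3, but 15 ∤ 3.

Converse. Suppose 15 ∣ k and 10 ∣ k. Any common multiple of 15 and 10 is a multiple of their lcm; here lcm(15, 10) = 15·10/gcd(15, 10) = 150/5 = 30, so 30 ∣ k. Since 3 ∣ 30, it follows that 3 ∣ k.

Not equivalent: only (⇐) holds.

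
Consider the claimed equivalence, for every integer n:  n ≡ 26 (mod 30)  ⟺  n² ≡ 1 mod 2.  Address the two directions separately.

Neither direction holds.

(→) This fails: take n = 26. Then 26 ≡ 26 (mod 30), but 26² = 676 ≡ 0 (mod 2), not 1.

(←) This fails: take n = 1. Then 1² = 1 ≡ 1 (mod 2), yet 1 ≡ 1 (mod 30), not 26.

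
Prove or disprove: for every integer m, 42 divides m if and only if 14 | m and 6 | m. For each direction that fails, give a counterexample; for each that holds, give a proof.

[⇐] Suppose 14 ∣ m and 6 ∣ m. Any common multiple of 14 and 6 is a multiple of their lcm; here lcm(14, 6) = 14·6/gcd(14, 6) = 84/2 = 42, so 42 ∣ m.

[⇒] If 42 ∣ m, write m = 42q. Since 42 = 3·14, m = 14·(3q), so 14 ∣ m; and since 42 = 7·6, m = 6·(7q), so 6 ∣ m.

Both implications hold.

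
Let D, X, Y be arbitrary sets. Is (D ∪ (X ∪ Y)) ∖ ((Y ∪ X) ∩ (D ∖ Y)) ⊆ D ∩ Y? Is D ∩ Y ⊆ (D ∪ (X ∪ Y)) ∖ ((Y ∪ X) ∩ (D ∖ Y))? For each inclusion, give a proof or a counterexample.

(⟸) Let x ∈ D ∩ Y. Then either x ∈ D ∩ Y and x ∉ X; or x ∈ D ∩ X ∩ Y. In each case x ∈ (D ∪ (X ∪ Y)) ∖ ((Y ∪ X) ∩ (D ∖ Y)), so D ∩ Y ⊆ (D ∪ (X ∪ Y)) ∖ ((Y ∪ X) ∩ (D ∖ Y)).

(⟹) This inclusion fails. Take D = {1}, X = ∅, Y = ∅; then 1 ∈ (D ∪ (X ∪ Y)) ∖ ((Y ∪ X) ∩ (D ∖ Y)) but 1 ∉ D ∩ Y.

Only the reverse inclusion holds.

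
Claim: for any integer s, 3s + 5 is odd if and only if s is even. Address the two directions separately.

Forward direction. Suppose 3s + 5 is odd. Since 3 is odd, 3s and s have the same parity, so 3s + 5 ≡ s + 5 (mod 2). As 5 is odd, 3s + 5 is odd exactly when s is even. Thus s is even.

Converse. Suppose s is even; write s = 2j. Then 3s + 5 = 3·(2j) + 5 = 2·3j + 5, which is odd.

The biconditional holds.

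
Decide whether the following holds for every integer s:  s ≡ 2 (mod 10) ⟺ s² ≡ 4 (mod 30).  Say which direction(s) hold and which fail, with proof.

[⇒] This fails: take s = 12. Then 12 ≡ 2 (mod 10), but 12² = 144 ≡ 24 (mod 30), not 4.

[⇐] This fails: take s = 8. Then 8² = 64 ≡ 4 (mod 30), yet 8 ≡ 8 (mod 10), not 2.

Both directions fail.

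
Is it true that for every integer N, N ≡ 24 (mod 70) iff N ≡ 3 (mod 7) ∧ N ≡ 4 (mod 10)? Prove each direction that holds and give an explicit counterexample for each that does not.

Both directions hold; the statement is true.

(⟹) Suppose N ≡ 24 (mod 70); write N = 70j + 24. Since 7 ∣ 70, reducing mod 7 gives N ≡ 24 ≡ 3 (mod 7); since 10 ∣ 70, reducing mod 10 gives N ≡ 24 ≡ 4 (mod 10).

(⟸) Conversely, if N ≡ 3 (mod 7) and N ≡ 4 (mod 10), then by the Chinese remainder theorem N ≡ 24 (mod 70). This is exactly N ≡ 24 (mod 70).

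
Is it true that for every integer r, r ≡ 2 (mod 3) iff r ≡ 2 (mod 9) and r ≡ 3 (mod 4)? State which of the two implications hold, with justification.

The forward direction fails; the converse holds.

[⇐] If r ≡ 2 (mod 9) and r ≡ 3 (mod 4), then by the Chinese remainder theorem r ≡ 11 (mod 36). Since 11 ≡ 2 (mod 3) and 3 ∣ 36, we get r ≡ 2 (mod 3).

[⇒] This fails: r = 32 gives 32 ≡ 2 (mod 3) but 32 ≡ 5 (mod 9), so the conjunction on the right does not hold.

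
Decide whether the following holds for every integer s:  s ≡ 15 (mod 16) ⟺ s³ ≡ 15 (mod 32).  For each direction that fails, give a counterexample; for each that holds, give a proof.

(⇒) fails; (⇐) holds.

(⟸) The residues r modulo 32 with r³ ≡ 15 (mod 32) are exactly {15}, and each is ≡ 15 (mod 16).

(⟹) This fails: take s = 31. Then 31 ≡ 15 (mod 16), but 31³ = 29791 ≡ 31 (mod 32), not 15.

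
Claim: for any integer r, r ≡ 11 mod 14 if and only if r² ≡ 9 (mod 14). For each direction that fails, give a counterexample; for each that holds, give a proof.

Only the forward implication holds.

Forward direction. Suppose r ≡ 11 mod 14. Write r = 14j + 11. Then (14j + 11)² = 196j² + 308j + 121 = 14(14j² + 22j + 8) + 9, so r² ≡ 9 (mod 14).

Converse. This fails: take r = 3. Then 3² = 9 ≡ 9 (mod 14), yet 3 ≡ 3 (mod 14), not 11.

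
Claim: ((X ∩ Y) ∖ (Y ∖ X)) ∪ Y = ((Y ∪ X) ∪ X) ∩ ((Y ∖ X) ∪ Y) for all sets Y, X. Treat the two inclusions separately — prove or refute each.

Both inclusions hold; the sets are equal.

Forward inclusion. Let x ∈ ((X ∩ Y) ∖ (Y ∖ X)) ∪ Y. Then either x ∈ Y and x ∉ X; or x ∈ Y ∩ X. In each case x ∈ ((Y ∪ X) ∪ X) ∩ ((Y ∖ X) ∪ Y), so ((X ∩ Y) ∖ (Y ∖ X)) ∪ Y ⊆ ((Y ∪ X) ∪ X) ∩ ((Y ∖ X) ∪ Y).

Reverse inclusion. Let x ∈ ((Y ∪ X) ∪ X) ∩ ((Y ∖ X) ∪ Y). Then either x ∈ Y and x ∉ X; or x ∈ Y ∩ X. In each case x ∈ ((X ∩ Y) ∖ (Y ∖ X)) ∪ Y, so ((Y ∪ X) ∪ X) ∩ ((Y ∖ X) ∪ Y) ⊆ ((X ∩ Y) ∖ (Y ∖ X)) ∪ Y.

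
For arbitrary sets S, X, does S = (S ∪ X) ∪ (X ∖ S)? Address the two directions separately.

Only the forward inclusion holds.

(⊇) This inclusion fails. Take S = ∅, X = {1}; then 1 ∈ (S ∪ X) ∪ (X ∖ S) but 1 ∉ S.

(⊆) Let x ∈ S. Then either x ∈ S and x ∉ X; or x ∈ S ∩ X. In each case x ∈ (S ∪ X) ∪ (X ∖ S), so S ⊆ (S ∪ X) ∪ (X ∖ S).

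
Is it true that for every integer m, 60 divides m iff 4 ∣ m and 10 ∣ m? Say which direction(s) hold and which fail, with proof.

(⟹) If 60 ∣ m, write m = 60q. Since 60 = 15·4, m = 4·(15q), so 4 ∣ m; and since 60 = 6·10, m = 10·(6q), so 10 ∣ m.

(⟸) This fails: take m = 20. Both 4 ∣ 20 and 10 ∣ 20, yet 20 is not a multiple of 60 (since 20 = 0·60 + 20), so 60 ∤ 20.

The forward direction holds; the converse fails.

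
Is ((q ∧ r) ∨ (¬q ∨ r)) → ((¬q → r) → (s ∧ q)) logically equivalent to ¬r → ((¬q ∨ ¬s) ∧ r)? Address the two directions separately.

Forward direction. This fails. Under s = F, r = F, q = F, the left side is true but the right side is false.

Converse. This fails. Under s = F, r = T, q = F, the left side is false but the right side is true.

Neither implication holds.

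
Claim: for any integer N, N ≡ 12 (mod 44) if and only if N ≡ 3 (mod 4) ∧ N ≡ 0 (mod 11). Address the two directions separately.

(→) This fails: N = 12 gives 12 ≡ 12 (mod 44) but 12 ≡ 0 (mod 4), so the conjunction on the right does not hold.

(←) This fails: N = 11 satisfies both congruences on the right (11 ≡ 3 mod 4 and 11 ≡ 0 mod 11) yet 11 ≡ 11 (mod 44), not 12.

Neither implication holds.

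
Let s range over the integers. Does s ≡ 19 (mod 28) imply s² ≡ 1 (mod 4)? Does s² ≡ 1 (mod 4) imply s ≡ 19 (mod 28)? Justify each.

Not equivalent: only (⇒) holds.

(←) This fails: take s = 1. Then 1² = 1 ≡ 1 (mod 4), yet 1 ≡ 1 (mod 28), not 19.

(→) Suppose s ≡ 19 (mod 28). Then s² ≡ 19² = 361 (mod 28), and since 4 ∣ 28, also s² ≡ 1 (mod 4).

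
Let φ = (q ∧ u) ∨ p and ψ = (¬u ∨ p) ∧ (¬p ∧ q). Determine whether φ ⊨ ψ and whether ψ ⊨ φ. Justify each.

Neither direction holds.

(⟹) This fails. Under p = T, q = F, u = F, the left side is true but the right side is false.

(⟸) This fails. Under p = F, q = T, u = F, the left side is false but the right side is true.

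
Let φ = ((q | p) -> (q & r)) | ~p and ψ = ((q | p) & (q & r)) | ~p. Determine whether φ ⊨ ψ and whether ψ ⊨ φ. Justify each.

(→) Assume the antecedent. If p is true, the antecedent forces (q = T, p = T, r = T), and ((q | p) & (q & r)) | ~p holds there. If p is false, ((q | p) & (q & r)) | ~p reduces to true regardless of the other variables. Either way ((q | p) & (q & r)) | ~p holds.

(←) Assume the antecedent. If p is true, the antecedent forces (q = T, p = T, r = T), and ((q | p) -> (q & r)) | ~p holds there. If p is false, ((q | p) -> (q & r)) | ~p reduces to true regardless of the other variables. Either way ((q | p) -> (q & r)) | ~p holds.

Both directions hold.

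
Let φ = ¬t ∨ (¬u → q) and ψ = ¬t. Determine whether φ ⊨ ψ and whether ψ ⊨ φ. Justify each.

Not equivalent: only (⇐) holds.

(→) This fails. Under q = T, u = F, t = T, the left side is true but the right side is false.

(←) Assume the antecedent. If q is true, ¬t ∨ (¬u → q) reduces to true regardless of the other variables. If q is false, the antecedent forces (q = F, u = F, t = F) or (q = F, u = T, t = F), and ¬t ∨ (¬u → q) holds there. Either way ¬t ∨ (¬u → q) holds.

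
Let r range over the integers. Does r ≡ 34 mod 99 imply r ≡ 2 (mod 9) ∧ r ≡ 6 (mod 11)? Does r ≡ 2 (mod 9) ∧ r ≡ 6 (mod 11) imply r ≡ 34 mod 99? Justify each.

[⇒] This fails: r = 34 gives 34 ≡ 34 (mod 99) but 34 ≡ 7 (mod 9), so the conjunction on the right does not hold.

[⇐] This fails: r = 83 satisfies both congruences on the right (83 ≡ 2 mod 9 and 83 ≡ 6 mod 11) yet 83 ≡ 83 (mod 99), not 34.

(⇒) fails and (⇐) fails.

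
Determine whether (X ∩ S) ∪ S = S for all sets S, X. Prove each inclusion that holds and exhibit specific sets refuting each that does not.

Forward inclusion. Let x ∈ (X ∩ S) ∪ S. Then either x ∈ S and x ∉ X; or x ∈ S ∩ X. In each case x ∈ S, so (X ∩ S) ∪ S ⊆ S.

Reverse inclusion. Let x ∈ S. Then either x ∈ S and x ∉ X; or x ∈ S ∩ X. In each case x ∈ (X ∩ S) ∪ S, so S ⊆ (X ∩ S) ∪ S.

Both inclusions hold; the sets are equal.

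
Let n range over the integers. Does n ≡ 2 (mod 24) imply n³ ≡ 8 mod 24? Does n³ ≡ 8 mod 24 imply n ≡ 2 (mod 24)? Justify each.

(⟹) Suppose n ≡ 2 (mod 24). Write n = 24j + 2. Then (24j + 2)³ = 13824j³ + 3456j² + 288j + 8 = 24(576j³ + 144j² + 12j) + 8, so n³ ≡ 8 (mod 24).

(⟸) This fails: take n = 8. Then 8³ = 512 ≡ 8 (mod 24), yet 8 ≡ 8 (mod 24), not 2.

Only the forward implication holds.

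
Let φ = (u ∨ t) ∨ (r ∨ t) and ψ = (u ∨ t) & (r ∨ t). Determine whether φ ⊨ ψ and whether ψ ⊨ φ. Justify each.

Only the reverse direction holds.

(⇒) This fails. Under t = F, r = T, u = F, the left side is true but the right side is false.

(⇐) Assume the antecedent. If t is true, (u ∨ t) ∨ (r ∨ t) reduces to true regardless of the other variables. If t is false, the antecedent forces (t = F, r = T, u = T), and (u ∨ t) ∨ (r ∨ t) holds there. Either way (u ∨ t) ∨ (r ∨ t) holds.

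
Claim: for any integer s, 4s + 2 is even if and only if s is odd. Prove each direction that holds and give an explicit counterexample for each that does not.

Forward direction. This fails: take s = 6. Then 4s + 2 = 26, which is even, yet s = 6 is even, not odd.

Converse. Suppose s is odd. Since 4 is even, 4s is even for every s, so 4s + 2 has the same parity as 2, which is even. Hence 4s + 2 is even.

The forward direction fails; the converse holds.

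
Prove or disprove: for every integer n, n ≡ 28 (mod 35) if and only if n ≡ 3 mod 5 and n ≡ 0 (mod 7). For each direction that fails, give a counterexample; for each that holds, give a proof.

(⇒) Suppose n ≡ 28 (mod 35); write n = 35j + 28. Since 5 ∣ 35, reducing mod 5 gives n ≡ 28 ≡ 3 (mod 5); since 7 ∣ 35, reducing mod 7 gives n ≡ 28 ≡ 0 (mod 7).

(⇐) Conversely, if n ≡ 3 (mod 5) and n ≡ 0 (mod 7), then by the Chinese remainder theorem n ≡ 28 (mod 35). This is exactly n ≡ 28 (mod 35).

Both directions hold.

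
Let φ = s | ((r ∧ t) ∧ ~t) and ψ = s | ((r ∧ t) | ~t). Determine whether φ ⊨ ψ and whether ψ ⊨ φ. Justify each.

(⇒) Assume the antecedent. If t is true, the antecedent forces (t = T, s = T, r = F) or (t = T, s = T, r = T), and s | ((r ∧ t) | ~t) holds there. If t is false, s | ((r ∧ t) | ~t) reduces to true regardless of the other variables. Either way s | ((r ∧ t) | ~t) holds.

(⇐) This fails. Under t = F, s = F, r = F, the left side is false but the right side is true.

(⇒) holds; (⇐) fails.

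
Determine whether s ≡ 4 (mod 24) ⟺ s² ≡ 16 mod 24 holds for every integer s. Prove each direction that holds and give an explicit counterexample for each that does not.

(⟹) Suppose s ≡ 4 (mod 24). Write s = 24j + 4. Then (24j + 4)² = 576j² + 192j + 16 = 24(24j² + 8j) + 16, so s² ≡ 16 (mod 24).

(⟸) This fails: take s = 8. Then 8² = 64 ≡ 16 (mod 24), yet 8 ≡ 8 (mod 24), not 4.

(⇒) holds; (⇐) fails.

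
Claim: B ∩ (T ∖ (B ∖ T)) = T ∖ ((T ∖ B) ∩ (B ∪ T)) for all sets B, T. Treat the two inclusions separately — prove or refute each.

Reverse inclusion. Let x ∈ T ∖ ((T ∖ B) ∩ (B ∪ T)). Then x ∈ B ∩ T, from which x ∈ B ∩ (T ∖ (B ∖ T)).

Forward inclusion. Let x ∈ B ∩ (T ∖ (B ∖ T)). Then x ∈ B ∩ T, from which x ∈ T ∖ ((T ∖ B) ∩ (B ∪ T)).

Both inclusions hold; the sets are equal.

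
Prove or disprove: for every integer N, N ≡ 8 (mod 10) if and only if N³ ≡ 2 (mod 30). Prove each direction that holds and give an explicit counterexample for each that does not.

Only the reverse direction holds.

Converse. The residues r modulo 30 with r³ ≡ 2 (mod 30) are exactly {8}, and each is ≡ 8 (mod 10).

Forward direction. This fails: take N = 18. Then 18 ≡ 8 (mod 10), but 18³ = 5832 ≡ 12 (mod 30), not 2.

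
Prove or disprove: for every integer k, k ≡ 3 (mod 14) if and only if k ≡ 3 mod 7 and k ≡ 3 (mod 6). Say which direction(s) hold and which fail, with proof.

(⟹) This fails: k = 17 gives 17 ≡ 3 (mod 14) but 17 ≡ 5 (mod 6), so the conjunction on the right does not hold.

(⟸) Conversely, if k ≡ 3 (mod 7) and k ≡ 3 (mod 6), then by the Chinese remainder theorem k ≡ 3 (mod 42). Since 3 ≡ 3 (mod 14) and 14 ∣ 42, we get k ≡ 3 (mod 14).

The forward direction fails; the converse holds.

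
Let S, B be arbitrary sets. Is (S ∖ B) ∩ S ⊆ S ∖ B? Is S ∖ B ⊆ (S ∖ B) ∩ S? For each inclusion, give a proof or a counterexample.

(⊇) Let x ∈ S ∖ B. Then x ∈ S and x ∉ B, from which x ∈ (S ∖ B) ∩ S.

(⊆) Let x ∈ (S ∖ B) ∩ S. Then x ∈ S and x ∉ B, from which x ∈ S ∖ B.

Both inclusions hold.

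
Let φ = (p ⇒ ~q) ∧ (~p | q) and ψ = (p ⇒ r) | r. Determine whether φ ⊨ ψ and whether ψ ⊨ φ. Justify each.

(⟹) Assume the antecedent. If p is true, the antecedent cannot hold. If p is false, (p ⇒ r) | r reduces to true regardless of the other variables. Either way (p ⇒ r) | r holds.

(⟸) This fails. Under p = T, r = T, q = F, the left side is false but the right side is true.

(⇒) holds; (⇐) fails.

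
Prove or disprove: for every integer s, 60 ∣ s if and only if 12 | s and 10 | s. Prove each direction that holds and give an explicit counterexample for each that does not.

(⟸) Suppose 12 ∣ s and 10 ∣ s. Any common multiple of 12 and 10 is a multiple of their lcm; here lcm(12, 10) = 12·10/gcd(12, 10) = 120/2 = 60, so 60 ∣ s.

(⟹) If 60 ∣ s, write s = 60q. Since 60 = 5·12, s = 12·(5q), so 12 ∣ s; and since 60 = 6·10, s = 10·(6q), so 10 ∣ s.

Both directions hold; the statement is true.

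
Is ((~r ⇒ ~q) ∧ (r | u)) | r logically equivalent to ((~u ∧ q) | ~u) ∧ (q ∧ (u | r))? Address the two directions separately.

(⇒) fails; (⇐) holds.

(←) Assume the antecedent. If r is true, ((~r ⇒ ~q) ∧ (r | u)) | r reduces to true regardless of the other variables. If r is false, the antecedent cannot hold. Either way ((~r ⇒ ~q) ∧ (r | u)) | r holds.

(→) This fails. Under r = T, q = F, u = F, the left side is true but the right side is false.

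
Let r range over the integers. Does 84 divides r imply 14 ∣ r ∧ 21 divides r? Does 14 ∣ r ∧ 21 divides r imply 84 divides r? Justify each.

(⟸) This fails: take r = 42. Both 14 ∣ 42 and 21 ∣ 42, yet 42 is not a multiple of 84 (since 42 = 0·84 + 42), so 84 ∤ 42.

(⟹) If 84 ∣ r, write r = 84q. Since 84 = 6·14, r = 14·(6q), so 14 ∣ r; and since 84 = 4·21, r = 21·(4q), so 21 ∣ r.

Only the forward implication holds.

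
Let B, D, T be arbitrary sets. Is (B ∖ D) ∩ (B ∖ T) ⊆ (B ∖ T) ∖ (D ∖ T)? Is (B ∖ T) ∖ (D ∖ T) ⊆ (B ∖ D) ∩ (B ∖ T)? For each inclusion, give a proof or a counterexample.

(⊇) Let x ∈ (B ∖ T) ∖ (D ∖ T). Then x ∈ B and x ∉ D, T, from which x ∈ (B ∖ D) ∩ (B ∖ T).

(⊆) Let x ∈ (B ∖ D) ∩ (B ∖ T). Then x ∈ B and x ∉ D, T, from which x ∈ (B ∖ T) ∖ (D ∖ T).

Both inclusions hold; the sets are equal.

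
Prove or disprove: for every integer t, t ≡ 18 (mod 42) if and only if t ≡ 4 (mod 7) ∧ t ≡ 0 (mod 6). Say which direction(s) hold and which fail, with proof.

Both directions hold.

(⇒) Suppose t ≡ 18 (mod 42); write t = 42j + 18. Since 7 ∣ 42, reducing mod 7 gives t ≡ 18 ≡ 4 (mod 7); since 6 ∣ 42, reducing mod 6 gives t ≡ 18 ≡ 0 (mod 6).

(⇐) Conversely, if t ≡ 4 (mod 7) and t ≡ 0 (mod 6), then by the Chinese remainder theorem t ≡ 18 (mod 42). This is exactly t ≡ 18 (mod 42).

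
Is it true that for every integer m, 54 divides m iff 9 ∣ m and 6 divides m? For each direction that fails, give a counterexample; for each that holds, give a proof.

(⇐) This fails: take m = 18. Both 9 ∣ 18 and 6 ∣ 18, yet 18 is not a multiple of 54 (since 18 = 0·54 + 18), so 54 ∤ 18.

(⇒) If 54 ∣ m, write m = 54q. Since 54 = 6·9, m = 9·(6q), so 9 ∣ m; and since 54 = 9·6, m = 6·(9q), so 6 ∣ m.

The forward direction holds; the converse fails.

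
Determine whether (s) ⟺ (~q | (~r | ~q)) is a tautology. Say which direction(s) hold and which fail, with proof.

(⇒) This fails. Under s = T, q = T, r = T, the left side is true but the right side is false.

(⇐) This fails. Under s = F, q = F, r = F, the left side is false but the right side is true.

(⇒) fails and (⇐) fails.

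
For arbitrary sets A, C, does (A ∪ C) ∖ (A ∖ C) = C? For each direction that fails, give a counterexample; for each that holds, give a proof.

Both inclusions hold; the sets are equal.

Forward inclusion. Let x ∈ (A ∪ C) ∖ (A ∖ C). Then either x ∈ C and x ∉ A; or x ∈ A ∩ C. In each case x ∈ C, so (A ∪ C) ∖ (A ∖ C) ⊆ C.

Reverse inclusion. Let x ∈ C. Then either x ∈ C and x ∉ A; or x ∈ A ∩ C. In each case x ∈ (A ∪ C) ∖ (A ∖ C), so C ⊆ (A ∪ C) ∖ (A ∖ C).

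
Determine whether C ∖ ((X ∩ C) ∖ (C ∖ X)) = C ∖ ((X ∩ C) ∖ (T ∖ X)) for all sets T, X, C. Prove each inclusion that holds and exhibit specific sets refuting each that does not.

Both inclusions hold; the sets are equal.

(⊇) Let x ∈ C ∖ ((X ∩ C) ∖ (T ∖ X)). Then either x ∈ C and x ∉ T, X; or x ∈ T ∩ C and x ∉ X. In each case x ∈ C ∖ ((X ∩ C) ∖ (C ∖ X)), so C ∖ ((X ∩ C) ∖ (T ∖ X)) ⊆ C ∖ ((X ∩ C) ∖ (C ∖ X)).

(⊆) Let x ∈ C ∖ ((X ∩ C) ∖ (C ∖ X)). Then either x ∈ C and x ∉ T, X; or x ∈ T ∩ C and x ∉ X. In each case x ∈ C ∖ ((X ∩ C) ∖ (T ∖ X)), so C ∖ ((X ∩ C) ∖ (C ∖ X)) ⊆ C ∖ ((X ∩ C) ∖ (T ∖ X)).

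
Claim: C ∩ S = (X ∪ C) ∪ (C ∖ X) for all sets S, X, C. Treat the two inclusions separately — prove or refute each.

The sets are not equal: only the forward inclusion holds.

(⟹) Let x ∈ C ∩ S. Then either x ∈ S ∩ C and x ∉ X; or x ∈ S ∩ X ∩ C. In each case x ∈ (X ∪ C) ∪ (C ∖ X), so C ∩ S ⊆ (X ∪ C) ∪ (C ∖ X).

(⟸) This inclusion fails. Take S = ∅, X = {1}, C = ∅; then 1 ∈ (X ∪ C) ∪ (C ∖ X) but 1 ∉ C ∩ S.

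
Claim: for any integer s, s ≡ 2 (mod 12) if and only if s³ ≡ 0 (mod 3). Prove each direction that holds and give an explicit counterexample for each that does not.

(⟹) This fails: take s = 2. Then 2 ≡ 2 (mod 12), but 2³ = 8 ≡ 2 (mod 3), not 0.

(⟸) This fails: take s = 0. Then 0³ = 0 ≡ 0 (mod 3), yet 0 ≡ 0 (mod 12), not 2.

Neither implication holds.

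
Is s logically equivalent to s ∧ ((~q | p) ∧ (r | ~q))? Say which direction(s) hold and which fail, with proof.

Only the reverse direction holds.

[⇐] Assume the antecedent. If s is true, s reduces to true regardless of the other variables. If s is false, the antecedent cannot hold. Either way s holds.

[⇒] This fails. Under s = T, r = F, q = T, p = F, the left side is true but the right side is false.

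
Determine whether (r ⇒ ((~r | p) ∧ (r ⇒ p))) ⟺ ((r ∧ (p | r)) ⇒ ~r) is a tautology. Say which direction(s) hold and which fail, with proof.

The forward direction fails; the converse holds.

(⟹) This fails. Under r = T, p = T, the left side is true but the right side is false.

(⟸) Assume the antecedent. If r is true, the antecedent cannot hold. If r is false, r ⇒ ((~r | p) ∧ (r ⇒ p)) reduces to true regardless of the other variables. Either way r ⇒ ((~r | p) ∧ (r ⇒ p)) holds.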